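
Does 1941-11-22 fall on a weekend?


Anchor: Jan 1, 1941. With p = 1941 - 1 = 1940: (p + p//4 - p//100 + p//400) mod 7 = (1940 + 485 - 19 + 4) mod 7 = 2410 mod 7 = 2 -> Wednesday (Mon=0 ... Sun=6)
Day of year: 326; offset = 325
Weekday index = (2 + 325) mod 7 = 5 -> Saturday
Weekend days: Saturday, Sunday

Yes


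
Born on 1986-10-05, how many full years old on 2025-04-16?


Birth: 1986-10-05
Reference: 2025-04-16
Year difference: 2025 - 1986 = 39
Birthday not yet reached in 2025, subtract 1

38 years old


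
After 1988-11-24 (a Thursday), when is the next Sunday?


Current: Thursday
Target: Sunday
Days ahead: 3

Next Sunday: 1988-11-27


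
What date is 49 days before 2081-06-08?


Start: 2081-06-08, subtract 49 days
Back 8 days from June 8 reaches May 31, 2081 -> 41 left
May 2081 has 31 days -> back to April 30, 2081 -> 10 left
April 2081: 30 - 10 = 20 -> lands on April 20

Result: 2081-04-20


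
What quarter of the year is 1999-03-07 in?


Month: March (month 3)
Q1: Jan-Mar, Q2: Apr-Jun, Q3: Jul-Sep, Q4: Oct-Dec

Q1


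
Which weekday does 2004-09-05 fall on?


Date: September 5, 2004
Anchor: Jan 1, 2004. With p = 2004 - 1 = 2003: (p + p//4 - p//100 + p//400) mod 7 = (2003 + 500 - 20 + 5) mod 7 = 2488 mod 7 = 3 -> Thursday (Mon=0 ... Sun=6)
Days before September (Jan-Aug): 244; offset = 244 + 5 - 1 = 248
Weekday index = (3 + 248) mod 7 = 6

Day of the week: Sunday


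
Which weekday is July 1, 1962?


Target: July 1, 1962
Anchor: Jan 1, 1962. With p = 1962 - 1 = 1961: (p + p//4 - p//100 + p//400) mod 7 = (1961 + 490 - 19 + 4) mod 7 = 2436 mod 7 = 0 -> Monday (Mon=0 ... Sun=6)
Days before July (Jan-Jun): 181 days
Weekday index = (0 + 181) mod 7 = 6

Sunday


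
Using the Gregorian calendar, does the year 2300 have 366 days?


Gregorian leap year rule: divisible by 4, but not by 100, unless also by 400.
2300 is divisible by 100 but not 400 -> not a leap year

No


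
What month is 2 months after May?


May is month 5
5 + 2 = 7

July


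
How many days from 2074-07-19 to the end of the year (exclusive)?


Day of year: 200 of 365
Remaining = 365 - 200

165 days


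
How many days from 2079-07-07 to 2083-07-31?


From 2079-07-07 to 2083-07-31
2079-07-07: days before July = 31 + 28 + 31 + 30 + 31 + 30 = 181 (2079 is not a leap year); day of year = 181 + 7 = 188
2083-07-31: days before July = 31 + 28 + 31 + 30 + 31 + 30 = 181 (2083 is not a leap year); day of year = 181 + 31 = 212
Rest of 2079: 365 - 188 = 177
Full years 2080 (366), 2081 (365), 2082 (365): 1096
Total = 177 + 1096 + 212 = 1485

1485 days


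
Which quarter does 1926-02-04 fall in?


Month: February (month 2)
Q1: Jan-Mar, Q2: Apr-Jun, Q3: Jul-Sep, Q4: Oct-Dec

Q1


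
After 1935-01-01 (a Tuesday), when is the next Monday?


Current: Tuesday
Target: Monday
Days ahead: 6

Next Monday: 1935-01-07


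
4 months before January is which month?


January is month 1
1 - 4 = -3; wrap: -3 + 12 = 9

September


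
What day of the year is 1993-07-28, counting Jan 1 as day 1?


Date: July 28, 1993
Days in months 1 through 6: 181
Plus 28 days in July

Day of year: 209


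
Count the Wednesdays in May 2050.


May 2050 has 31 days
Anchor: Jan 1, 2050. With p = 2050 - 1 = 2049: (p + p//4 - p//100 + p//400) mod 7 = (2049 + 512 - 20 + 5) mod 7 = 2546 mod 7 = 5 -> Saturday (Mon=0 ... Sun=6)
Days before May (Jan-Apr): 120; May 1 index = (5 + 120) mod 7 = 6 -> Sunday
First Wednesday is May 4
Wednesdays: 4, 11, 18, 25

4 Wednesdays


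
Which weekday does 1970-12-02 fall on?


Date: December 2, 1970
Anchor: Jan 1, 1970. With p = 1970 - 1 = 1969: (p + p//4 - p//100 + p//400) mod 7 = (1969 + 492 - 19 + 4) mod 7 = 2446 mod 7 = 3 -> Thursday (Mon=0 ... Sun=6)
Days before December (Jan-Nov): 334; offset = 334 + 2 - 1 = 335
Weekday index = (3 + 335) mod 7 = 2

Day of the week: Wednesday


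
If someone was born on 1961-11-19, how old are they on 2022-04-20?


Birth: 1961-11-19
Reference: 2022-04-20
Year difference: 2022 - 1961 = 61
Birthday not yet reached in 2022, subtract 1

60 years old


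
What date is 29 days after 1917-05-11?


Start: 1917-05-11, add 29 days
May 1917 has 31 days: 31 - 11 = 20 days to May 31 -> 9 left
June 1917: 9 <= 30 -> lands on June 9

Result: 1917-06-09


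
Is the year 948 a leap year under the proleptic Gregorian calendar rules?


Gregorian leap year rule: divisible by 4, but not by 100, unless also by 400.
948 is divisible by 4 but not 100 -> leap year

Yes


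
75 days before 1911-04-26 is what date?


Start: 1911-04-26, subtract 75 days
Back 26 days from April 26 reaches March 31, 1911 -> 49 left
March 1911 has 31 days -> back to February 28, 1911 -> 18 left
February 1911: 28 - 18 = 10 -> lands on February 10

Result: 1911-02-10


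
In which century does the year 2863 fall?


Century = (year - 1) // 100 + 1
= (2863 - 1) // 100 + 1
= 2862 // 100 + 1
= 28 + 1

29th century


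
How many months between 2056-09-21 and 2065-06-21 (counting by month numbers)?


From September 2056 to June 2065
9 years * 12 = 108 months, minus 3 months = 105

105 months


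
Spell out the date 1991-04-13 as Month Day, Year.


ISO 1991-04-13 parses as year=1991, month=04, day=13
Month 4 -> April

April 13, 1991


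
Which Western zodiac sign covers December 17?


Date: December 17
Conventional tropical zodiac dates: Sagittarius from November 22 onward; Capricorn starts December 22
December 17 falls within the Sagittarius range

Sagittarius


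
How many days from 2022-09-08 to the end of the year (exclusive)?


Day of year: 251 of 365
Remaining = 365 - 251

114 days


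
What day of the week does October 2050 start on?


Target: October 1, 2050
Anchor: Jan 1, 2050. With p = 2050 - 1 = 2049: (p + p//4 - p//100 + p//400) mod 7 = (2049 + 512 - 20 + 5) mod 7 = 2546 mod 7 = 5 -> Saturday (Mon=0 ... Sun=6)
Days before October (Jan-Sep): 273 days
Weekday index = (5 + 273) mod 7 = 5

Saturday


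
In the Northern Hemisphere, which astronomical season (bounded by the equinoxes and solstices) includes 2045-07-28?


Date: July 28
Astronomical Summer (approx.; exact equinox/solstice day varies by year): June 21 to September 21
July 28 falls within the Summer window

Summer


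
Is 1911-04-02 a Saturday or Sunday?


Anchor: Jan 1, 1911. With p = 1911 - 1 = 1910: (p + p//4 - p//100 + p//400) mod 7 = (1910 + 477 - 19 + 4) mod 7 = 2372 mod 7 = 6 -> Sunday (Mon=0 ... Sun=6)
Day of year: 92; offset = 91
Weekday index = (6 + 91) mod 7 = 6 -> Sunday
Weekend days: Saturday, Sunday

Yes


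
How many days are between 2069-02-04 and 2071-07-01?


From 2069-02-04 to 2071-07-01
2069-02-04: days before February = 31; day of year = 31 + 4 = 35
2071-07-01: days before July = 31 + 28 + 31 + 30 + 31 + 30 = 181 (2071 is not a leap year); day of year = 181 + 1 = 182
Rest of 2069: 365 - 35 = 330
Full years 2070 (365): 365
Total = 330 + 365 + 182 = 877

877 days


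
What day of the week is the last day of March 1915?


March 1915 has 31 days
Anchor: Jan 1, 1915. With p = 1915 - 1 = 1914: (p + p//4 - p//100 + p//400) mod 7 = (1914 + 478 - 19 + 4) mod 7 = 2377 mod 7 = 4 -> Friday (Mon=0 ... Sun=6)
Days before March (Jan-Feb): 59; March 1 index = (4 + 59) mod 7 = 0 -> Monday
Last day offset: 31 - 1 = 30 days
Weekday index = (0 + 30) mod 7 = 2

Wednesday, March 31


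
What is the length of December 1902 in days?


December 1902

31 days


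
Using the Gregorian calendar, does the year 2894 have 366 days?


Gregorian leap year rule: divisible by 4, but not by 100, unless also by 400.
2894 is not divisible by 4 -> not a leap year

No


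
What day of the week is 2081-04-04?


Date: April 4, 2081
Anchor: Jan 1, 2081. With p = 2081 - 1 = 2080: (p + p//4 - p//100 + p//400) mod 7 = (2080 + 520 - 20 + 5) mod 7 = 2585 mod 7 = 2 -> Wednesday (Mon=0 ... Sun=6)
Days before April (Jan-Mar): 90; offset = 90 + 4 - 1 = 93
Weekday index = (2 + 93) mod 7 = 4

Day of the week: Friday


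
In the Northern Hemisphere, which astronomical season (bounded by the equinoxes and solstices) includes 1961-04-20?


Date: April 20
Astronomical Spring (approx.; exact equinox/solstice day varies by year): March 20 to June 20
April 20 falls within the Spring window

Spring


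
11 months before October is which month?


October is month 10
10 - 11 = -1; wrap: -1 + 12 = 11

November


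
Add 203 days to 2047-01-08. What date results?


Start: 2047-01-08, add 203 days
January 2047 has 31 days: 31 - 8 = 23 days to January 31 -> 180 left
February 2047 has 28 days -> 152 left
March 2047 has 31 days -> 121 left
April 2047 has 30 days -> 91 left
May 2047 has 31 days -> 60 left
June 2047 has 30 days -> 30 left
July 2047: 30 <= 31 -> lands on July 30

Result: 2047-07-30


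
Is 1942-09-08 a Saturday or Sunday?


Anchor: Jan 1, 1942. With p = 1942 - 1 = 1941: (p + p//4 - p//100 + p//400) mod 7 = (1941 + 485 - 19 + 4) mod 7 = 2411 mod 7 = 3 -> Thursday (Mon=0 ... Sun=6)
Day of year: 251; offset = 250
Weekday index = (3 + 250) mod 7 = 1 -> Tuesday
Weekend days: Saturday, Sunday

No


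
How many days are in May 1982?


May 1982

31 days


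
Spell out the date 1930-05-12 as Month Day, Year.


ISO 1930-05-12 parses as year=1930, month=05, day=12
Month 5 -> May

May 12, 1930


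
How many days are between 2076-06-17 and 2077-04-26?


From 2076-06-17 to 2077-04-26
2076-06-17: days before June = 31 + 29 + 31 + 30 + 31 = 152 (2076 is a leap year); day of year = 152 + 17 = 169
2077-04-26: days before April = 31 + 28 + 31 = 90 (2077 is not a leap year); day of year = 90 + 26 = 116
Rest of 2076: 366 - 169 = 197
Total = 197 + 116 = 313

313 days


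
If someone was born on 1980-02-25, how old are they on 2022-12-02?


Birth: 1980-02-25
Reference: 2022-12-02
Year difference: 2022 - 1980 = 42

42 years old


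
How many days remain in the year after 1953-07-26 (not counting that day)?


Day of year: 207 of 365
Remaining = 365 - 207

158 days


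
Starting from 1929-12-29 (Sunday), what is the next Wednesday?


Current: Sunday
Target: Wednesday
Days ahead: 3

Next Wednesday: 1930-01-01


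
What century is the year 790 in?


Century = (year - 1) // 100 + 1
= (790 - 1) // 100 + 1
= 789 // 100 + 1
= 7 + 1

8th century


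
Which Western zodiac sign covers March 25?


Date: March 25
Conventional tropical zodiac dates: Aries from March 21 onward; Taurus starts April 20
March 25 falls within the Aries range

Aries


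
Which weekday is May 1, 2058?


Target: May 1, 2058
Anchor: Jan 1, 2058. With p = 2058 - 1 = 2057: (p + p//4 - p//100 + p//400) mod 7 = (2057 + 514 - 20 + 5) mod 7 = 2556 mod 7 = 1 -> Tuesday (Mon=0 ... Sun=6)
Days before May (Jan-Apr): 120 days
Weekday index = (1 + 120) mod 7 = 2

Wednesday


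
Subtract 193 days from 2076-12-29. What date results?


Start: 2076-12-29, subtract 193 days
Back 29 days from December 29 reaches November 30, 2076 -> 164 left
November 2076 has 30 days -> back to October 31, 2076 -> 134 left
October 2076 has 31 days -> back to September 30, 2076 -> 103 left
September 2076 has 30 days -> back to August 31, 2076 -> 73 left
August 2076 has 31 days -> back to July 31, 2076 -> 42 left
July 2076 has 31 days -> back to June 30, 2076 -> 11 left
June 2076: 30 - 11 = 19 -> lands on June 19

Result: 2076-06-19


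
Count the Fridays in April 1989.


April 1989 has 30 days
Anchor: Jan 1, 1989. With p = 1989 - 1 = 1988: (p + p//4 - p//100 + p//400) mod 7 = (1988 + 497 - 19 + 4) mod 7 = 2470 mod 7 = 6 -> Sunday (Mon=0 ... Sun=6)
Days before April (Jan-Mar): 90; April 1 index = (6 + 90) mod 7 = 5 -> Saturday
First Friday is April 7
Fridays: 7, 14, 21, 28

4 Fridays


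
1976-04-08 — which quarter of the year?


Month: April (month 4)
Q1: Jan-Mar, Q2: Apr-Jun, Q3: Jul-Sep, Q4: Oct-Dec

Q2


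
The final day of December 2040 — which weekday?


December 2040 has 31 days
Anchor: Jan 1, 2040. With p = 2040 - 1 = 2039: (p + p//4 - p//100 + p//400) mod 7 = (2039 + 509 - 20 + 5) mod 7 = 2533 mod 7 = 6 -> Sunday (Mon=0 ... Sun=6)
Days before December (Jan-Nov): 335; December 1 index = (6 + 335) mod 7 = 5 -> Saturday
Last day offset: 31 - 1 = 30 days
Weekday index = (5 + 30) mod 7 = 0

Monday, December 31


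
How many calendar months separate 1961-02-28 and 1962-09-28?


From February 1961 to September 1962
1 year * 12 = 12 months, plus 7 months = 19

19 months


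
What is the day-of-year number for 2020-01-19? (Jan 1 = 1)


Date: January 19, 2020
No months before January
Plus 19 days in January

Day of year: 19


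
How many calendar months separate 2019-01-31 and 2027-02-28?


From January 2019 to February 2027
8 years * 12 = 96 months, plus 1 month = 97

97 months


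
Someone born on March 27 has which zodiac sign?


Date: March 27
Conventional tropical zodiac dates: Aries from March 21 onward; Taurus starts April 20
March 27 falls within the Aries range

Aries


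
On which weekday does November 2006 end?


November 2006 has 30 days
Anchor: Jan 1, 2006. With p = 2006 - 1 = 2005: (p + p//4 - p//100 + p//400) mod 7 = (2005 + 501 - 20 + 5) mod 7 = 2491 mod 7 = 6 -> Sunday (Mon=0 ... Sun=6)
Days before November (Jan-Oct): 304; November 1 index = (6 + 304) mod 7 = 2 -> Wednesday
Last day offset: 30 - 1 = 29 days
Weekday index = (2 + 29) mod 7 = 3

Thursday, November 30


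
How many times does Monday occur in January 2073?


January 2073 has 31 days
Anchor: Jan 1, 2073. With p = 2073 - 1 = 2072: (p + p//4 - p//100 + p//400) mod 7 = (2072 + 518 - 20 + 5) mod 7 = 2575 mod 7 = 6 -> Sunday (Mon=0 ... Sun=6)
January 1 is the anchor itself -> Sunday
First Monday is January 2
Mondays: 2, 9, 16, 23, 30

5 Mondays


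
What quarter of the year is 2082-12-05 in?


Month: December (month 12)
Q1: Jan-Mar, Q2: Apr-Jun, Q3: Jul-Sep, Q4: Oct-Dec

Q4


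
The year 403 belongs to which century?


Century = (year - 1) // 100 + 1
= (403 - 1) // 100 + 1
= 402 // 100 + 1
= 4 + 1

5th century


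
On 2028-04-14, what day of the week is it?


Date: April 14, 2028
Anchor: Jan 1, 2028. With p = 2028 - 1 = 2027: (p + p//4 - p//100 + p//400) mod 7 = (2027 + 506 - 20 + 5) mod 7 = 2518 mod 7 = 5 -> Saturday (Mon=0 ... Sun=6)
Days before April (Jan-Mar): 91; offset = 91 + 14 - 1 = 104
Weekday index = (5 + 104) mod 7 = 4

Day of the week: Friday


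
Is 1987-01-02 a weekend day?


Anchor: Jan 1, 1987. With p = 1987 - 1 = 1986: (p + p//4 - p//100 + p//400) mod 7 = (1986 + 496 - 19 + 4) mod 7 = 2467 mod 7 = 3 -> Thursday (Mon=0 ... Sun=6)
Day of year: 2; offset = 1
Weekday index = (3 + 1) mod 7 = 4 -> Friday
Weekend days: Saturday, Sunday

No


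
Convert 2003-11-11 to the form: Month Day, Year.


ISO 2003-11-11 parses as year=2003, month=11, day=11
Month 11 -> November

November 11, 2003


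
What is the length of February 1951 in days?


February 1951 (leap year: no)

28 days


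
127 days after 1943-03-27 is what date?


Start: 1943-03-27, add 127 days
March 1943 has 31 days: 31 - 27 = 4 days to March 31 -> 123 left
April 1943 has 30 days -> 93 left
May 1943 has 31 days -> 62 left
June 1943 has 30 days -> 32 left
July 1943 has 31 days -> 1 left
August 1943: 1 <= 31 -> lands on August 1

Result: 1943-08-01


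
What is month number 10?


Month 10 of 12

October


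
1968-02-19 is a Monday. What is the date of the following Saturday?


Current: Monday
Target: Saturday
Days ahead: 5

Next Saturday: 1968-02-24


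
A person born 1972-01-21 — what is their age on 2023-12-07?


Birth: 1972-01-21
Reference: 2023-12-07
Year difference: 2023 - 1972 = 51

51 years old


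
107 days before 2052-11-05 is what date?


Start: 2052-11-05, subtract 107 days
Back 5 days from November 5 reaches October 31, 2052 -> 102 left
October 2052 has 31 days -> back to September 30, 2052 -> 71 left
September 2052 has 30 days -> back to August 31, 2052 -> 41 left
August 2052 has 31 days -> back to July 31, 2052 -> 10 left
July 2052: 31 - 10 = 21 -> lands on July 21

Result: 2052-07-21


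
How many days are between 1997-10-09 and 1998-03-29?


From 1997-10-09 to 1998-03-29
1997-10-09: days before October = 31 + 28 + 31 + 30 + 31 + 30 + 31 + 31 + 30 = 273 (1997 is not a leap year); day of year = 273 + 9 = 282
1998-03-29: days before March = 31 + 28 = 59 (1998 is not a leap year); day of year = 59 + 29 = 88
Rest of 1997: 365 - 282 = 83
Total = 83 + 88 = 171

171 days


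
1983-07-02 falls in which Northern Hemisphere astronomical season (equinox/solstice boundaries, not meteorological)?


Date: July 2
Astronomical Summer (approx.; exact equinox/solstice day varies by year): June 21 to September 21
July 2 falls within the Summer window

Summer


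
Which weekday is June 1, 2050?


Target: June 1, 2050
Anchor: Jan 1, 2050. With p = 2050 - 1 = 2049: (p + p//4 - p//100 + p//400) mod 7 = (2049 + 512 - 20 + 5) mod 7 = 2546 mod 7 = 5 -> Saturday (Mon=0 ... Sun=6)
Days before June (Jan-May): 151 days
Weekday index = (5 + 151) mod 7 = 2

Wednesday


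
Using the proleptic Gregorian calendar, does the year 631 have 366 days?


Gregorian leap year rule: divisible by 4, but not by 100, unless also by 400.
631 is not divisible by 4 -> not a leap year

No


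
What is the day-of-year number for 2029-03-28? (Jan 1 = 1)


Date: March 28, 2029
Days in months 1 through 2: 59
Plus 28 days in March

Day of year: 87


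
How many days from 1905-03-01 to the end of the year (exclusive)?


Day of year: 60 of 365
Remaining = 365 - 60

305 days


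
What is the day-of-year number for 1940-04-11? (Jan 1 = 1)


Date: April 11, 1940
Days in months 1 through 3: 91
Plus 11 days in April

Day of year: 102


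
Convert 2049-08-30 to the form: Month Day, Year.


ISO 2049-08-30 parses as year=2049, month=08, day=30
Month 8 -> August

August 30, 2049


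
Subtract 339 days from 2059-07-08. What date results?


Start: 2059-07-08, subtract 339 days
Back 8 days from July 8 reaches June 30, 2059 -> 331 left
June 2059 has 30 days -> back to May 31, 2059 -> 301 left
May 2059 has 31 days -> back to April 30, 2059 -> 270 left
April 2059 has 30 days -> back to March 31, 2059 -> 240 left
March 2059 has 31 days -> back to February 28, 2059 -> 209 left
February 2059 has 28 days -> back to January 31, 2059 -> 181 left
January 2059 has 31 days -> back to December 31, 2058 -> 150 left
December 2058 has 31 days -> back to November 30, 2058 -> 119 left
November 2058 has 30 days -> back to October 31, 2058 -> 89 left
October 2058 has 31 days -> back to September 30, 2058 -> 58 left
September 2058 has 30 days -> back to August 31, 2058 -> 28 left
August 2058: 31 - 28 = 3 -> lands on August 3

Result: 2058-08-03


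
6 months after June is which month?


June is month 6
6 + 6 = 12

December


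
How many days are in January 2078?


January 2078

31 days


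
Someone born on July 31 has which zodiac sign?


Date: July 31
Conventional tropical zodiac dates: Leo from July 23 onward; Virgo starts August 23
July 31 falls within the Leo range

Leo


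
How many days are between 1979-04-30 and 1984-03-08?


From 1979-04-30 to 1984-03-08
1979-04-30: days before April = 31 + 28 + 31 = 90 (1979 is not a leap year); day of year = 90 + 30 = 120
1984-03-08: days before March = 31 + 29 = 60 (1984 is a leap year); day of year = 60 + 8 = 68
Rest of 1979: 365 - 120 = 245
Full years 1980 (366), 1981 (365), 1982 (365), 1983 (365): 1461
Total = 245 + 1461 + 68 = 1774

1774 days


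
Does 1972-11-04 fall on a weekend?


Anchor: Jan 1, 1972. With p = 1972 - 1 = 1971: (p + p//4 - p//100 + p//400) mod 7 = (1971 + 492 - 19 + 4) mod 7 = 2448 mod 7 = 5 -> Saturday (Mon=0 ... Sun=6)
Day of year: 309; offset = 308
Weekday index = (5 + 308) mod 7 = 5 -> Saturday
Weekend days: Saturday, Sunday

Yes


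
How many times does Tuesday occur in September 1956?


September 1956 has 30 days
Anchor: Jan 1, 1956. With p = 1956 - 1 = 1955: (p + p//4 - p//100 + p//400) mod 7 = (1955 + 488 - 19 + 4) mod 7 = 2428 mod 7 = 6 -> Sunday (Mon=0 ... Sun=6)
Days before September (Jan-Aug): 244; September 1 index = (6 + 244) mod 7 = 5 -> Saturday
First Tuesday is September 4
Tuesdays: 4, 11, 18, 25

4 Tuesdays


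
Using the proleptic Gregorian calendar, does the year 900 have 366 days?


Gregorian leap year rule: divisible by 4, but not by 100, unless also by 400.
900 is divisible by 100 but not 400 -> not a leap year

No


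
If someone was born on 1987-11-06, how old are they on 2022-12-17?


Birth: 1987-11-06
Reference: 2022-12-17
Year difference: 2022 - 1987 = 35

35 years old


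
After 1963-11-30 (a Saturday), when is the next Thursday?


Current: Saturday
Target: Thursday
Days ahead: 5

Next Thursday: 1963-12-05


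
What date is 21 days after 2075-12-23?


Start: 2075-12-23, add 21 days
December 2075 has 31 days: 31 - 23 = 8 days to December 31 -> 13 left
January 2076: 13 <= 31 -> lands on January 13

Result: 2076-01-13


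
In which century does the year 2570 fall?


Century = (year - 1) // 100 + 1
= (2570 - 1) // 100 + 1
= 2569 // 100 + 1
= 25 + 1

26th century


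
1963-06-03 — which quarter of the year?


Month: June (month 6)
Q1: Jan-Mar, Q2: Apr-Jun, Q3: Jul-Sep, Q4: Oct-Dec

Q2


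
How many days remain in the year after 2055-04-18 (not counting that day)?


Day of year: 108 of 365
Remaining = 365 - 108

257 days


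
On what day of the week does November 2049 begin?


Target: November 1, 2049
Anchor: Jan 1, 2049. With p = 2049 - 1 = 2048: (p + p//4 - p//100 + p//400) mod 7 = (2048 + 512 - 20 + 5) mod 7 = 2545 mod 7 = 4 -> Friday (Mon=0 ... Sun=6)
Days before November (Jan-Oct): 304 days
Weekday index = (4 + 304) mod 7 = 0

Monday


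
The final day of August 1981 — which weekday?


August 1981 has 31 days
Anchor: Jan 1, 1981. With p = 1981 - 1 = 1980: (p + p//4 - p//100 + p//400) mod 7 = (1980 + 495 - 19 + 4) mod 7 = 2460 mod 7 = 3 -> Thursday (Mon=0 ... Sun=6)
Days before August (Jan-Jul): 212; August 1 index = (3 + 212) mod 7 = 5 -> Saturday
Last day offset: 31 - 1 = 30 days
Weekday index = (5 + 30) mod 7 = 0

Monday, August 31


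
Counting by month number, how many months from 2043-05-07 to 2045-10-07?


From May 2043 to October 2045
2 years * 12 = 24 months, plus 5 months = 29

29 months


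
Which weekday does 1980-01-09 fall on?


Date: January 9, 1980
Anchor: Jan 1, 1980. With p = 1980 - 1 = 1979: (p + p//4 - p//100 + p//400) mod 7 = (1979 + 494 - 19 + 4) mod 7 = 2458 mod 7 = 1 -> Tuesday (Mon=0 ... Sun=6)
Days into year = 9 - 1 = 8
Weekday index = (1 + 8) mod 7 = 2

Day of the week: Wednesday


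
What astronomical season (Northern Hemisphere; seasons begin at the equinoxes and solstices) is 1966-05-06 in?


Date: May 6
Astronomical Spring (approx.; exact equinox/solstice day varies by year): March 20 to June 20
May 6 falls within the Spring window

Spring


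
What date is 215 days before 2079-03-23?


Start: 2079-03-23, subtract 215 days
Back 23 days from March 23 reaches February 28, 2079 -> 192 left
February 2079 has 28 days -> back to January 31, 2079 -> 164 left
January 2079 has 31 days -> back to December 31, 2078 -> 133 left
December 2078 has 31 days -> back to November 30, 2078 -> 102 left
November 2078 has 30 days -> back to October 31, 2078 -> 72 left
October 2078 has 31 days -> back to September 30, 2078 -> 41 left
September 2078 has 30 days -> back to August 31, 2078 -> 11 left
August 2078: 31 - 11 = 20 -> lands on August 20

Result: 2078-08-20


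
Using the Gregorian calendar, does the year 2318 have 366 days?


Gregorian leap year rule: divisible by 4, but not by 100, unless also by 400.
2318 is not divisible by 4 -> not a leap year

No


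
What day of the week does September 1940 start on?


Target: September 1, 1940
Anchor: Jan 1, 1940. With p = 1940 - 1 = 1939: (p + p//4 - p//100 + p//400) mod 7 = (1939 + 484 - 19 + 4) mod 7 = 2408 mod 7 = 0 -> Monday (Mon=0 ... Sun=6)
Days before September (Jan-Aug): 244 days
Weekday index = (0 + 244) mod 7 = 6

Sunday


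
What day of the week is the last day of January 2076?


January 2076 has 31 days
Anchor: Jan 1, 2076. With p = 2076 - 1 = 2075: (p + p//4 - p//100 + p//400) mod 7 = (2075 + 518 - 20 + 5) mod 7 = 2578 mod 7 = 2 -> Wednesday (Mon=0 ... Sun=6)
January 1 is the anchor itself -> Wednesday
Last day offset: 31 - 1 = 30 days
Weekday index = (2 + 30) mod 7 = 4

Friday, January 31


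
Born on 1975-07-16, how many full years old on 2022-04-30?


Birth: 1975-07-16
Reference: 2022-04-30
Year difference: 2022 - 1975 = 47
Birthday not yet reached in 2022, subtract 1

46 years old


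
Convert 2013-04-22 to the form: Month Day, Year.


ISO 2013-04-22 parses as year=2013, month=04, day=22
Month 4 -> April

April 22, 2013


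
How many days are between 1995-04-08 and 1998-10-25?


From 1995-04-08 to 1998-10-25
1995-04-08: days before April = 31 + 28 + 31 = 90 (1995 is not a leap year); day of year = 90 + 8 = 98
1998-10-25: days before October = 31 + 28 + 31 + 30 + 31 + 30 + 31 + 31 + 30 = 273 (1998 is not a leap year); day of year = 273 + 25 = 298
Rest of 1995: 365 - 98 = 267
Full years 1996 (366), 1997 (365): 731
Total = 267 + 731 + 298 = 1296

1296 days


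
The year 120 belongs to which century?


Century = (year - 1) // 100 + 1
= (120 - 1) // 100 + 1
= 119 // 100 + 1
= 1 + 1

2nd century


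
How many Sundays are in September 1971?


September 1971 has 30 days
Anchor: Jan 1, 1971. With p = 1971 - 1 = 1970: (p + p//4 - p//100 + p//400) mod 7 = (1970 + 492 - 19 + 4) mod 7 = 2447 mod 7 = 4 -> Friday (Mon=0 ... Sun=6)
Days before September (Jan-Aug): 243; September 1 index = (4 + 243) mod 7 = 2 -> Wednesday
First Sunday is September 5
Sundays: 5, 12, 19, 26

4 Sundays


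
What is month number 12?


Month 12 of 12

December


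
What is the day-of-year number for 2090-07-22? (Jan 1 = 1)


Date: July 22, 2090
Days in months 1 through 6: 181
Plus 22 days in July

Day of year: 203


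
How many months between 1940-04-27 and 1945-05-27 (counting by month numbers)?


From April 1940 to May 1945
5 years * 12 = 60 months, plus 1 month = 61

61 months


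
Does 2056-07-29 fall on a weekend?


Anchor: Jan 1, 2056. With p = 2056 - 1 = 2055: (p + p//4 - p//100 + p//400) mod 7 = (2055 + 513 - 20 + 5) mod 7 = 2553 mod 7 = 5 -> Saturday (Mon=0 ... Sun=6)
Day of year: 211; offset = 210
Weekday index = (5 + 210) mod 7 = 5 -> Saturday
Weekend days: Saturday, Sunday

Yes


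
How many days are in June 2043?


June 2043

30 days


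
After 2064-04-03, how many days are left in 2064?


Day of year: 94 of 366
Remaining = 366 - 94

272 days


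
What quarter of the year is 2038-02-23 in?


Month: February (month 2)
Q1: Jan-Mar, Q2: Apr-Jun, Q3: Jul-Sep, Q4: Oct-Dec

Q1


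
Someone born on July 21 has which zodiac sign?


Date: July 21
Conventional tropical zodiac dates: Cancer from June 21 onward; Leo starts July 23
July 21 falls within the Cancer range

Cancer


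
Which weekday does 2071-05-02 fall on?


Date: May 2, 2071
Anchor: Jan 1, 2071. With p = 2071 - 1 = 2070: (p + p//4 - p//100 + p//400) mod 7 = (2070 + 517 - 20 + 5) mod 7 = 2572 mod 7 = 3 -> Thursday (Mon=0 ... Sun=6)
Days before May (Jan-Apr): 120; offset = 120 + 2 - 1 = 121
Weekday index = (3 + 121) mod 7 = 5

Day of the week: Saturday


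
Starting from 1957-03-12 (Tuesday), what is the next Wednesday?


Current: Tuesday
Target: Wednesday
Days ahead: 1

Next Wednesday: 1957-03-13


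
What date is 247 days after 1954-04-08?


Start: 1954-04-08, add 247 days
April 1954 has 30 days: 30 - 8 = 22 days to April 30 -> 225 left
May 1954 has 31 days -> 194 left
June 1954 has 30 days -> 164 left
July 1954 has 31 days -> 133 left
August 1954 has 31 days -> 102 left
September 1954 has 30 days -> 72 left
October 1954 has 31 days -> 41 left
November 1954 has 30 days -> 11 left
December 1954: 11 <= 31 -> lands on December 11

Result: 1954-12-11


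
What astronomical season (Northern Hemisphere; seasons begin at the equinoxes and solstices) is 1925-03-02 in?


Date: March 2
Astronomical Winter (approx.; exact equinox/solstice day varies by year): December 21 to March 19
March 2 falls within the Winter window

Winter


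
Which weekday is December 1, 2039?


Target: December 1, 2039
Anchor: Jan 1, 2039. With p = 2039 - 1 = 2038: (p + p//4 - p//100 + p//400) mod 7 = (2038 + 509 - 20 + 5) mod 7 = 2532 mod 7 = 5 -> Saturday (Mon=0 ... Sun=6)
Days before December (Jan-Nov): 334 days
Weekday index = (5 + 334) mod 7 = 3

Thursday


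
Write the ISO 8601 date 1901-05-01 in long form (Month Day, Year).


ISO 1901-05-01 parses as year=1901, month=05, day=01
Month 5 -> May

May 1, 1901


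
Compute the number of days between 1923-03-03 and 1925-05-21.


From 1923-03-03 to 1925-05-21
1923-03-03: days before March = 31 + 28 = 59 (1923 is not a leap year); day of year = 59 + 3 = 62
1925-05-21: days before May = 31 + 28 + 31 + 30 = 120 (1925 is not a leap year); day of year = 120 + 21 = 141
Rest of 1923: 365 - 62 = 303
Full years 1924 (366): 366
Total = 303 + 366 + 141 = 810

810 days


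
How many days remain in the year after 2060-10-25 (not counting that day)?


Day of year: 299 of 366
Remaining = 366 - 299

67 days


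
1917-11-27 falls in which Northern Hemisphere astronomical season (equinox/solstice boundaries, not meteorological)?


Date: November 27
Astronomical Autumn (approx.; exact equinox/solstice day varies by year): September 22 to December 20
November 27 falls within the Autumn window

Autumn


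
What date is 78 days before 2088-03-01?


Start: 2088-03-01, subtract 78 days
Back 1 day from March 1 reaches February 29, 2088 -> 77 left
February 2088 has 29 days -> back to January 31, 2088 -> 48 left
January 2088 has 31 days -> back to December 31, 2087 -> 17 left
December 2087: 31 - 17 = 14 -> lands on December 14

Result: 2087-12-14


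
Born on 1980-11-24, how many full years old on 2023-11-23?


Birth: 1980-11-24
Reference: 2023-11-23
Year difference: 2023 - 1980 = 43
Birthday not yet reached in 2023, subtract 1

42 years old


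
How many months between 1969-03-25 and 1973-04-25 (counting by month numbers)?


From March 1969 to April 1973
4 years * 12 = 48 months, plus 1 month = 49

49 months


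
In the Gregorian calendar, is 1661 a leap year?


Gregorian leap year rule: divisible by 4, but not by 100, unless also by 400.
1661 is not divisible by 4 -> not a leap year

No


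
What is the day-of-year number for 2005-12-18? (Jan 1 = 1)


Date: December 18, 2005
Days in months 1 through 11: 334
Plus 18 days in December

Day of year: 352


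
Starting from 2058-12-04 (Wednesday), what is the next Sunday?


Current: Wednesday
Target: Sunday
Days ahead: 4

Next Sunday: 2058-12-08


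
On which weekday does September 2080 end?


September 2080 has 30 days
Anchor: Jan 1, 2080. With p = 2080 - 1 = 2079: (p + p//4 - p//100 + p//400) mod 7 = (2079 + 519 - 20 + 5) mod 7 = 2583 mod 7 = 0 -> Monday (Mon=0 ... Sun=6)
Days before September (Jan-Aug): 244; September 1 index = (0 + 244) mod 7 = 6 -> Sunday
Last day offset: 30 - 1 = 29 days
Weekday index = (6 + 29) mod 7 = 0

Monday, September 30


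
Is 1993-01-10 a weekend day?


Anchor: Jan 1, 1993. With p = 1993 - 1 = 1992: (p + p//4 - p//100 + p//400) mod 7 = (1992 + 498 - 19 + 4) mod 7 = 2475 mod 7 = 4 -> Friday (Mon=0 ... Sun=6)
Day of year: 10; offset = 9
Weekday index = (4 + 9) mod 7 = 6 -> Sunday
Weekend days: Saturday, Sunday

Yes


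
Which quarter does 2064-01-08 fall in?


Month: January (month 1)
Q1: Jan-Mar, Q2: Apr-Jun, Q3: Jul-Sep, Q4: Oct-Dec

Q1


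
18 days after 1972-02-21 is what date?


Start: 1972-02-21, add 18 days
February 1972 has 29 days: 29 - 21 = 8 days to February 29 -> 10 left
March 1972: 10 <= 31 -> lands on March 10

Result: 1972-03-10


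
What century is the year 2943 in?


Century = (year - 1) // 100 + 1
= (2943 - 1) // 100 + 1
= 2942 // 100 + 1
= 29 + 1

30th century


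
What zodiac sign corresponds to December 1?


Date: December 1
Conventional tropical zodiac dates: Sagittarius from November 22 onward; Capricorn starts December 22
December 1 falls within the Sagittarius range

Sagittarius


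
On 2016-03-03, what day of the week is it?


Date: March 3, 2016
Anchor: Jan 1, 2016. With p = 2016 - 1 = 2015: (p + p//4 - p//100 + p//400) mod 7 = (2015 + 503 - 20 + 5) mod 7 = 2503 mod 7 = 4 -> Friday (Mon=0 ... Sun=6)
Days before March (Jan-Feb): 60; offset = 60 + 3 - 1 = 62
Weekday index = (4 + 62) mod 7 = 3

Day of the week: Thursday


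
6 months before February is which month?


February is month 2
2 - 6 = -4; wrap: -4 + 12 = 8

August


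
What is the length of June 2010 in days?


June 2010

30 days


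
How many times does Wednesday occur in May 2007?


May 2007 has 31 days
Anchor: Jan 1, 2007. With p = 2007 - 1 = 2006: (p + p//4 - p//100 + p//400) mod 7 = (2006 + 501 - 20 + 5) mod 7 = 2492 mod 7 = 0 -> Monday (Mon=0 ... Sun=6)
Days before May (Jan-Apr): 120; May 1 index = (0 + 120) mod 7 = 1 -> Tuesday
First Wednesday is May 2
Wednesdays: 2, 9, 16, 23, 30

5 Wednesdays


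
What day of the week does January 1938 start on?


Target: January 1, 1938
Anchor: Jan 1, 1938. With p = 1938 - 1 = 1937: (p + p//4 - p//100 + p//400) mod 7 = (1937 + 484 - 19 + 4) mod 7 = 2406 mod 7 = 5 -> Saturday (Mon=0 ... Sun=6)
Offset from anchor: 0 days
Weekday index = (5 + 0) mod 7 = 5

Saturday


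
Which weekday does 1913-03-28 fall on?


Date: March 28, 1913
Anchor: Jan 1, 1913. With p = 1913 - 1 = 1912: (p + p//4 - p//100 + p//400) mod 7 = (1912 + 478 - 19 + 4) mod 7 = 2375 mod 7 = 2 -> Wednesday (Mon=0 ... Sun=6)
Days before March (Jan-Feb): 59; offset = 59 + 28 - 1 = 86
Weekday index = (2 + 86) mod 7 = 4

Day of the week: Friday


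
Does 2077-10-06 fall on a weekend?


Anchor: Jan 1, 2077. With p = 2077 - 1 = 2076: (p + p//4 - p//100 + p//400) mod 7 = (2076 + 519 - 20 + 5) mod 7 = 2580 mod 7 = 4 -> Friday (Mon=0 ... Sun=6)
Day of year: 279; offset = 278
Weekday index = (4 + 278) mod 7 = 2 -> Wednesday
Weekend days: Saturday, Sunday

No


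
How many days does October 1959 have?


October 1959

31 days


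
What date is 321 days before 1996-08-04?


Start: 1996-08-04, subtract 321 days
Back 4 days from August 4 reaches July 31, 1996 -> 317 left
July 1996 has 31 days -> back to June 30, 1996 -> 286 left
June 1996 has 30 days -> back to May 31, 1996 -> 256 left
May 1996 has 31 days -> back to April 30, 1996 -> 225 left
April 1996 has 30 days -> back to March 31, 1996 -> 195 left
March 1996 has 31 days -> back to February 29, 1996 -> 164 left
February 1996 has 29 days -> back to January 31, 1996 -> 135 left
January 1996 has 31 days -> back to December 31, 1995 -> 104 left
December 1995 has 31 days -> back to November 30, 1995 -> 73 left
November 1995 has 30 days -> back to October 31, 1995 -> 43 left
October 1995 has 31 days -> back to September 30, 1995 -> 12 left
September 1995: 30 - 12 = 18 -> lands on September 18

Result: 1995-09-18


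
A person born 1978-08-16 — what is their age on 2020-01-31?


Birth: 1978-08-16
Reference: 2020-01-31
Year difference: 2020 - 1978 = 42
Birthday not yet reached in 2020, subtract 1

41 years old


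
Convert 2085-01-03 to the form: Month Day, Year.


ISO 2085-01-03 parses as year=2085, month=01, day=03
Month 1 -> January

January 3, 2085


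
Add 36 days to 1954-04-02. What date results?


Start: 1954-04-02, add 36 days
April 1954 has 30 days: 30 - 2 = 28 days to April 30 -> 8 left
May 1954: 8 <= 31 -> lands on May 8

Result: 1954-05-08


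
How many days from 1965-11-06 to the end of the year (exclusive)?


Day of year: 310 of 365
Remaining = 365 - 310

55 days


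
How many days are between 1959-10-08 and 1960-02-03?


From 1959-10-08 to 1960-02-03
1959-10-08: days before October = 31 + 28 + 31 + 30 + 31 + 30 + 31 + 31 + 30 = 273 (1959 is not a leap year); day of year = 273 + 8 = 281
1960-02-03: days before February = 31; day of year = 31 + 3 = 34
Rest of 1959: 365 - 281 = 84
Total = 84 + 34 = 118

118 days


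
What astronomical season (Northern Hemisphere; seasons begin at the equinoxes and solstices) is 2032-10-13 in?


Date: October 13
Astronomical Autumn (approx.; exact equinox/solstice day varies by year): September 22 to December 20
October 13 falls within the Autumn window

Autumn


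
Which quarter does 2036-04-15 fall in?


Month: April (month 4)
Q1: Jan-Mar, Q2: Apr-Jun, Q3: Jul-Sep, Q4: Oct-Dec

Q2


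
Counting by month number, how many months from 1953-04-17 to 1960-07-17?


From April 1953 to July 1960
7 years * 12 = 84 months, plus 3 months = 87

87 months


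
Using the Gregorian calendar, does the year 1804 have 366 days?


Gregorian leap year rule: divisible by 4, but not by 100, unless also by 400.
1804 is divisible by 4 but not 100 -> leap year

Yes


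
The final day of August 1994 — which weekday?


August 1994 has 31 days
Anchor: Jan 1, 1994. With p = 1994 - 1 = 1993: (p + p//4 - p//100 + p//400) mod 7 = (1993 + 498 - 19 + 4) mod 7 = 2476 mod 7 = 5 -> Saturday (Mon=0 ... Sun=6)
Days before August (Jan-Jul): 212; August 1 index = (5 + 212) mod 7 = 0 -> Monday
Last day offset: 31 - 1 = 30 days
Weekday index = (0 + 30) mod 7 = 2

Wednesday, August 31


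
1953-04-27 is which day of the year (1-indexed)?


Date: April 27, 1953
Days in months 1 through 3: 90
Plus 27 days in April

Day of year: 117


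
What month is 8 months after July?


July is month 7
7 + 8 = 15; wrap: 15 - 12 = 3

March


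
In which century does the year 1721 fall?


Century = (year - 1) // 100 + 1
= (1721 - 1) // 100 + 1
= 1720 // 100 + 1
= 17 + 1

18th century


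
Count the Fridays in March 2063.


March 2063 has 31 days
Anchor: Jan 1, 2063. With p = 2063 - 1 = 2062: (p + p//4 - p//100 + p//400) mod 7 = (2062 + 515 - 20 + 5) mod 7 = 2562 mod 7 = 0 -> Monday (Mon=0 ... Sun=6)
Days before March (Jan-Feb): 59; March 1 index = (0 + 59) mod 7 = 3 -> Thursday
First Friday is March 2
Fridays: 2, 9, 16, 23, 30

5 Fridays


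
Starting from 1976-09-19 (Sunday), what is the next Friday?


Current: Sunday
Target: Friday
Days ahead: 5

Next Friday: 1976-09-24


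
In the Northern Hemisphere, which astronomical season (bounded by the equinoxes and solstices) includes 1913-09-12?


Date: September 12
Astronomical Summer (approx.; exact equinox/solstice day varies by year): June 21 to September 21
September 12 falls within the Summer window

Summer


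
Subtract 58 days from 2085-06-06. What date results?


Start: 2085-06-06, subtract 58 days
Back 6 days from June 6 reaches May 31, 2085 -> 52 left
May 2085 has 31 days -> back to April 30, 2085 -> 21 left
April 2085: 30 - 21 = 9 -> lands on April 9

Result: 2085-04-09


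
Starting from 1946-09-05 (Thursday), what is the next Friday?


Current: Thursday
Target: Friday
Days ahead: 1

Next Friday: 1946-09-06


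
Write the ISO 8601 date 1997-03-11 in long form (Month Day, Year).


ISO 1997-03-11 parses as year=1997, month=03, day=11
Month 3 -> March

March 11, 1997


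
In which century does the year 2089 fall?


Century = (year - 1) // 100 + 1
= (2089 - 1) // 100 + 1
= 2088 // 100 + 1
= 20 + 1

21st century


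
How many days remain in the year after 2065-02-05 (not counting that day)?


Day of year: 36 of 365
Remaining = 365 - 36

329 days


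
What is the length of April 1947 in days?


April 1947

30 days


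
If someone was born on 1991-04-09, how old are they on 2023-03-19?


Birth: 1991-04-09
Reference: 2023-03-19
Year difference: 2023 - 1991 = 32
Birthday not yet reached in 2023, subtract 1

31 years old
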